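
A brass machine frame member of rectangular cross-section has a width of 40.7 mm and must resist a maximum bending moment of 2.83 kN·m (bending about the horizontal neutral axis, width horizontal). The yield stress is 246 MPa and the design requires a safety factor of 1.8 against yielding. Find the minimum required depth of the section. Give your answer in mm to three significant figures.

h = 55.3 mm

σ_allow = 246/1.8 = 136.7 MPa.
For a rectangular section σ = 6M/(bh²), so h² = 6M/(b σ_allow) = 6×2830000/(40.7×136.7) = 3053 mm².
h = 55.25 mm.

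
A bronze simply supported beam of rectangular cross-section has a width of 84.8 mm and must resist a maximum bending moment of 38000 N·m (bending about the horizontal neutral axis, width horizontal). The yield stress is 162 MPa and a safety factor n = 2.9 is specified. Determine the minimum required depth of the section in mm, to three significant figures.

σ_allow = 162/2.9 = 55.86 MPa.
For a rectangular section σ = 6M/(bh²), so h² = 6M/(b σ_allow) = 6×3.8000×10^7/(84.8×55.86) = 48130 mm².
h = 219.4 mm.

h = 219 mm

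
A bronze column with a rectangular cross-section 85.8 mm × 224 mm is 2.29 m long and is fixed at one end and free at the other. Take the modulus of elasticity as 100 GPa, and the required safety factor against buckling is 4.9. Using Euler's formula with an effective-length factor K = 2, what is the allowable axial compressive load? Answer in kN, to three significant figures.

Buckling occurs about the weak axis: I_min = h·b³/12 = 224×85.8³/12 = 1.179×10^7 mm⁴ (b = 85.8 mm is the smaller dimension).
Effective length L_e = KL = 2×2.29 m = 4580 mm.
Euler critical load P_cr = π²EI/L_e² = π²×100000×1.179×10^7/4580² = 554800 N.
P_allow = P_cr/n = 554800/4.9 = 113200 N.

P_allow = 113 kN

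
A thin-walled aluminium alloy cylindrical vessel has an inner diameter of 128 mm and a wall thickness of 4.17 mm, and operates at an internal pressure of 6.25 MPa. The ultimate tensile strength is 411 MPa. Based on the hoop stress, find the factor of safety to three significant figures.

n = 4.28

σ_h = pD/(2t) = 6.25×128/(2×4.17) = 95.92 MPa.
n = 411/95.92 = 4.285.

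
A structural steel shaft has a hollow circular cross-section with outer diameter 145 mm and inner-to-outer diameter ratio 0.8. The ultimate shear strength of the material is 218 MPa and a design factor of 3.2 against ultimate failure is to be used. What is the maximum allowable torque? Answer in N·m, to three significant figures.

T_allow = 24100 N·m

τ_allow = 218/3.2 = 68.12 MPa.
For a hollow shaft T_allow = τ_allow·πd_o³(1−k⁴)/16 with 1−k⁴ = 0.5904, so πd_o³(1−k⁴)/16 = 353400 mm³.
T_allow = 68.12×353400 = 2.408×10^7 N·mm = 24080 N·m.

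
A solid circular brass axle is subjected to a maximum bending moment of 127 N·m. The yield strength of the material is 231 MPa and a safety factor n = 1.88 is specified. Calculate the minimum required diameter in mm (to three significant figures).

d = 21.9 mm

σ_allow = 231/1.88 = 122.9 MPa.
For a solid circular section σ = 32M/(πd³), so d³ = 32M/(π σ_allow) = 32×127000/(π×122.9) = 10530 mm³.
d = 21.92 mm.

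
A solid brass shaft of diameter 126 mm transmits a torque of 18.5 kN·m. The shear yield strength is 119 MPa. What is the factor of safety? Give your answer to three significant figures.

n = 2.53

τ = 16T/(πd³) = 16×1.8500×10^7/(π×126³) = 47.10 MPa.
n = τ_limit/τ = 119/47.10 = 2.526.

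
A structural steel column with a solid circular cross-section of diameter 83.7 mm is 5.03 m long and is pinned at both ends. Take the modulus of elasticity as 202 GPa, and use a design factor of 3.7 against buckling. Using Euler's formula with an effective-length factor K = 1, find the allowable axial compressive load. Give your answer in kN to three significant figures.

P_allow = 51.3 kN

I = πd⁴/64 = π×83.7⁴/64 = 2.409×10^6 mm⁴.
Effective length L_e = KL = 1×5.03 m = 5030 mm.
Euler critical load P_cr = π²EI/L_e² = π²×202000×2.409×10^6/5030² = 189800 N.
P_allow = P_cr/n = 189800/3.7 = 51310 N.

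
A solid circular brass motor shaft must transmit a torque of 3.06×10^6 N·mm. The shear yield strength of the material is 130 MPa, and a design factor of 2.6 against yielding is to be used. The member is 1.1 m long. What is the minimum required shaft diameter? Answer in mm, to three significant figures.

d = 67.8 mm

Allowable shear stress τ_allow = 130/2.6 = 50.00 MPa.
For a solid shaft τ = 16T/(πd³), so d³ = 16T/(π τ_allow) = 16×3060000/(π×50.00) = 311700 mm³.
d = (311700)^(1/3) = 67.80 mm.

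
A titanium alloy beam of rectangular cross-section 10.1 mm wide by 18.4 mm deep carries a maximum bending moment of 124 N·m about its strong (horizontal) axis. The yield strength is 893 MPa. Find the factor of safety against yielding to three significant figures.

Section modulus S = bh²/6 = 10.1×18.4²/6 = 569.9 mm³.
σ = M/S = 124000/569.9 = 217.6 MPa.
n = 893/217.6 = 4.104.

n = 4.10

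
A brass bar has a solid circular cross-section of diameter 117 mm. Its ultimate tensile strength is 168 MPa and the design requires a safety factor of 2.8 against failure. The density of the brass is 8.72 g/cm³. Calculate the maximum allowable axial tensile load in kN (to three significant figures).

F_allow = 645 kN

σ_allow = 168/2.8 = 60.00 MPa.
A = πd²/4 = π×117²/4 = 10750 mm².
F_allow = σ_allow × A = 60.00×10750 = 645100 N.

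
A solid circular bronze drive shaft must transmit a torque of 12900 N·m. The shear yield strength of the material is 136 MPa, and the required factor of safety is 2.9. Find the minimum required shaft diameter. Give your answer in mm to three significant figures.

d = 112 mm

Allowable shear stress τ_allow = 136/2.9 = 46.90 MPa.
For a solid shaft τ = 16T/(πd³), so d³ = 16T/(π τ_allow) = 16×1.2900×10^7/(π×46.90) = 1.401×10^6 mm³.
d = (1.401×10^6)^(1/3) = 111.9 mm.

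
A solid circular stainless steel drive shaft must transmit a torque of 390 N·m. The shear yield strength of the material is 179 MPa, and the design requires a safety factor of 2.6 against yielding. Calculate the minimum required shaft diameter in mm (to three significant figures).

d = 30.7 mm

Allowable shear stress τ_allow = 179/2.6 = 68.85 MPa.
For a solid shaft τ = 16T/(πd³), so d³ = 16T/(π τ_allow) = 16×390000/(π×68.85) = 28850 mm³.
d = (28850)^(1/3) = 30.67 mm.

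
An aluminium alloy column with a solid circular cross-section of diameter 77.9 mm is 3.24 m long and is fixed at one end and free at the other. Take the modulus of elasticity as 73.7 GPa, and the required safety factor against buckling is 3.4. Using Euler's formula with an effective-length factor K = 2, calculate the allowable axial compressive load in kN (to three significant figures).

P_allow = 9.21 kN

I = πd⁴/64 = π×77.9⁴/64 = 1.808×10^6 mm⁴.
Effective length L_e = KL = 2×3.24 m = 6480 mm.
Euler critical load P_cr = π²EI/L_e² = π²×73700×1.808×10^6/6480² = 31310 N.
P_allow = P_cr/n = 31310/3.4 = 9210 N.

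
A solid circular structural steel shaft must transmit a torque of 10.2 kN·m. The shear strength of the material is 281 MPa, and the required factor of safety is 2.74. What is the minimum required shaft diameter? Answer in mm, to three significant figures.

d = 79.7 mm

Allowable shear stress τ_allow = 281/2.74 = 102.6 MPa.
For a solid shaft τ = 16T/(πd³), so d³ = 16T/(π τ_allow) = 16×1.0200×10^7/(π×102.6) = 506500 mm³.
d = (506500)^(1/3) = 79.71 mm.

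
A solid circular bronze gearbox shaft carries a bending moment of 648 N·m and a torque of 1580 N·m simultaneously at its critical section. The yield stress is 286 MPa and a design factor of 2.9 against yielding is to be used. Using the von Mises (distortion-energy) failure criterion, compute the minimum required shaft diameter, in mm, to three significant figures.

d = 53.9 mm

σ_allow = σ_y/n = 286/2.9 = 98.62 MPa.
For a solid shaft σ_b = 32M/(πd³) and τ = 16T/(πd³), so the von Mises stress is σ' = (16/πd³)·√(4M²+3T²).
√(4M²+3T²) = √(4×(648000)² + 3×(1.580×10^6)²) = 3.028×10^6 N·mm.
d³ = 16×3.028×10^6/(π×98.62) = 156400 mm³.
d = 53.87 mm.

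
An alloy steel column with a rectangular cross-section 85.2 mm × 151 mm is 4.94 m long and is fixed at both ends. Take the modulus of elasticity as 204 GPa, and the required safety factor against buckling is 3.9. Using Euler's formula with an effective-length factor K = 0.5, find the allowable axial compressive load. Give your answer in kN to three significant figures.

P_allow = 659 kN

Buckling occurs about the weak axis: I_min = h·b³/12 = 151×85.2³/12 = 7.782×10^6 mm⁴ (b = 85.2 mm is the smaller dimension).
Effective length L_e = KL = 0.5×4.94 m = 2470 mm.
Euler critical load P_cr = π²EI/L_e² = π²×204000×7.782×10^6/2470² = 2.568×10^6 N.
P_allow = P_cr/n = 2.568×10^6/3.9 = 658500 N.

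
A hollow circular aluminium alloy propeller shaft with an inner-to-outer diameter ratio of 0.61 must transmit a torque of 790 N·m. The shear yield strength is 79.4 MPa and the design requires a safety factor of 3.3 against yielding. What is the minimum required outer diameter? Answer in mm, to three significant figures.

d_o = 57.9 mm

τ_allow = 79.4/3.3 = 24.06 MPa.
For a hollow shaft τ = 16T/[πd_o³(1−k⁴)] with k = 0.61, so 1−k⁴ = 0.8615.
d_o³ = 16T/[π τ_allow (1−k⁴)] = 16×790000/(π×24.06×0.8615) = 194100 mm³.
d_o = 57.90 mm.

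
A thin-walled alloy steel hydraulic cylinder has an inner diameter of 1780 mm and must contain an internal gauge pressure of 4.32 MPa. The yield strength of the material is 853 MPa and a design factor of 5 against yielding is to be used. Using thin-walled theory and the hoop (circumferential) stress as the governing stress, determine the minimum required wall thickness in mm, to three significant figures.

t = 22.5 mm

σ_allow = 853/5 = 170.6 MPa.
Hoop stress σ_h = pD/(2t), so t = pD/(2σ_allow) = 4.32×1780/(2×170.6) = 22.54 mm.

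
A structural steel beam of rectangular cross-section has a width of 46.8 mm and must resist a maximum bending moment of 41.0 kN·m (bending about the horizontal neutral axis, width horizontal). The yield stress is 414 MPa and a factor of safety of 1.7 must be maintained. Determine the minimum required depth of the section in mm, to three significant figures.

h = 147 mm

σ_allow = 414/1.7 = 243.5 MPa.
For a rectangular section σ = 6M/(bh²), so h² = 6M/(b σ_allow) = 6×4.1000×10^7/(46.8×243.5) = 21580 mm².
h = 146.9 mm.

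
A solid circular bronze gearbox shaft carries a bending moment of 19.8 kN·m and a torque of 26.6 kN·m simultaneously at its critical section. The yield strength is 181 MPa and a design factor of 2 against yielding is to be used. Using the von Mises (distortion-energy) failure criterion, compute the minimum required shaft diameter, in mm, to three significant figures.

d = 151 mm

σ_allow = σ_y/n = 181/2 = 90.50 MPa.
For a solid shaft σ_b = 32M/(πd³) and τ = 16T/(πd³), so the von Mises stress is σ' = (16/πd³)·√(4M²+3T²).
√(4M²+3T²) = √(4×(1.980×10^7)² + 3×(2.660×10^7)²) = 6.075×10^7 N·mm.
d³ = 16×6.075×10^7/(π×90.50) = 3.419×10^6 mm³.
d = 150.6 mm.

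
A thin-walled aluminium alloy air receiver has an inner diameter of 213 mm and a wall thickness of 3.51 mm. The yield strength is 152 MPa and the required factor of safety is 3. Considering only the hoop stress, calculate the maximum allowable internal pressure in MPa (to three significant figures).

p_allow = 1.67 MPa

σ_allow = 152/3 = 50.67 MPa.
σ_h = pD/(2t) → p_allow = 2σ_allow t/D = 2×50.67×3.51/213 = 1.670 MPa.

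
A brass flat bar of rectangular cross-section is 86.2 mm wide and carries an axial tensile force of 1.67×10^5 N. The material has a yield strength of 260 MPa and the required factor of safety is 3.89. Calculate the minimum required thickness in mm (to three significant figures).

σ_allow = 260/3.89 = 66.84 MPa.
Required area A = F/σ_allow = 167000/66.84 = 2499 mm².
t = A/w = 2499/86.2 = 28.99 mm.

t = 29.0 mm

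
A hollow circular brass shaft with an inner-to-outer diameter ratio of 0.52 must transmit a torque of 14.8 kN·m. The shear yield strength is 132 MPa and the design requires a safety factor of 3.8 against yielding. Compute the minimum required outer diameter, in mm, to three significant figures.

d_o = 133 mm

τ_allow = 132/3.8 = 34.74 MPa.
For a hollow shaft τ = 16T/[πd_o³(1−k⁴)] with k = 0.52, so 1−k⁴ = 0.9269.
d_o³ = 16T/[π τ_allow (1−k⁴)] = 16×1.4800×10^7/(π×34.74×0.9269) = 2.341×10^6 mm³.
d_o = 132.8 mm.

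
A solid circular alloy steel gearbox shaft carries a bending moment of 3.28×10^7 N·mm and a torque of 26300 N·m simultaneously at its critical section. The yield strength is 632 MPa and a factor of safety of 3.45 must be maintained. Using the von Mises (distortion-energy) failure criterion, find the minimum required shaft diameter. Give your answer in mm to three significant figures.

d = 130 mm

σ_allow = σ_y/n = 632/3.45 = 183.2 MPa.
For a solid shaft σ_b = 32M/(πd³) and τ = 16T/(πd³), so the von Mises stress is σ' = (16/πd³)·√(4M²+3T²).
√(4M²+3T²) = √(4×(3.280×10^7)² + 3×(2.630×10^7)²) = 7.987×10^7 N·mm.
d³ = 16×7.987×10^7/(π×183.2) = 2.220×10^6 mm³.
d = 130.5 mm.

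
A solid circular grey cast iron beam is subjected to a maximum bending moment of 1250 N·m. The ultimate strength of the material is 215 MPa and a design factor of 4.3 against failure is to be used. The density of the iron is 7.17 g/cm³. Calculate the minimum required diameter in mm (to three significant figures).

σ_allow = 215/4.3 = 50.00 MPa.
For a solid circular section σ = 32M/(πd³), so d³ = 32M/(π σ_allow) = 32×1250000/(π×50.00) = 254600 mm³.
d = 63.38 mm.

d = 63.4 mm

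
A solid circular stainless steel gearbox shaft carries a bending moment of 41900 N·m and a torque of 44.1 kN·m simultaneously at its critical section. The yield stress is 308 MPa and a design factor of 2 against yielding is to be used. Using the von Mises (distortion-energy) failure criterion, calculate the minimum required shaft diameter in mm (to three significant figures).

d = 155 mm

σ_allow = σ_y/n = 308/2 = 154.0 MPa.
For a solid shaft σ_b = 32M/(πd³) and τ = 16T/(πd³), so the von Mises stress is σ' = (16/πd³)·√(4M²+3T²).
√(4M²+3T²) = √(4×(4.190×10^7)² + 3×(4.410×10^7)²) = 1.134×10^8 N·mm.
d³ = 16×1.134×10^8/(π×154.0) = 3.750×10^6 mm³.
d = 155.4 mm.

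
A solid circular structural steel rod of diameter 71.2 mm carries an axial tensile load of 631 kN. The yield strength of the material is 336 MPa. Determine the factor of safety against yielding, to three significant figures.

A = πd²/4 = 3982 mm².
σ = F/A = 631000/3982 = 158.5 MPa.
n = 336/158.5 = 2.120.

n = 2.12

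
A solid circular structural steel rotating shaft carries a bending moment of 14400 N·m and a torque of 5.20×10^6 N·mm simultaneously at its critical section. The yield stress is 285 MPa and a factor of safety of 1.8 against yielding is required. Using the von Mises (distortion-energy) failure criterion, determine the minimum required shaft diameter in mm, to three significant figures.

σ_allow = σ_y/n = 285/1.8 = 158.3 MPa.
For a solid shaft σ_b = 32M/(πd³) and τ = 16T/(πd³), so the von Mises stress is σ' = (16/πd³)·√(4M²+3T²).
√(4M²+3T²) = √(4×(1.440×10^7)² + 3×(5.200×10^6)²) = 3.018×10^7 N·mm.
d³ = 16×3.018×10^7/(π×158.3) = 970600 mm³.
d = 99.01 mm.

d = 99.0 mm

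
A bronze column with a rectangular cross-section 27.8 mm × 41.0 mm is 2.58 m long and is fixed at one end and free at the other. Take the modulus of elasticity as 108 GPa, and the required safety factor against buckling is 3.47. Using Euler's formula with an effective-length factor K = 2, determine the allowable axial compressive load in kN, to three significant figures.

P_allow = 0.847 kN

Buckling occurs about the weak axis: I_min = h·b³/12 = 41.0×27.8³/12 = 73410 mm⁴ (b = 27.8 mm is the smaller dimension).
Effective length L_e = KL = 2×2.58 m = 5160 mm.
Euler critical load P_cr = π²EI/L_e² = π²×108000×73410/5160² = 2939 N.
P_allow = P_cr/n = 2939/3.47 = 846.9 N.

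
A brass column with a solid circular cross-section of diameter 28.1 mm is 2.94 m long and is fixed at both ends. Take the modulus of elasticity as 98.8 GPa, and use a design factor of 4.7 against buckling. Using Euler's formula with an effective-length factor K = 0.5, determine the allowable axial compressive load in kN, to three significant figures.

P_allow = 2.94 kN

I = πd⁴/64 = π×28.1⁴/64 = 30610 mm⁴.
Effective length L_e = KL = 0.5×2.94 m = 1470 mm.
Euler critical load P_cr = π²EI/L_e² = π²×98800×30610/1470² = 13810 N.
P_allow = P_cr/n = 13810/4.7 = 2938 N.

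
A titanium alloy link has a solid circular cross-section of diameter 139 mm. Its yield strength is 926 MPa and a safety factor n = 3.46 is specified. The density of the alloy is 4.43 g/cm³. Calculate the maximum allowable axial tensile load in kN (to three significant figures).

σ_allow = 926/3.46 = 267.6 MPa.
A = πd²/4 = π×139²/4 = 15170 mm².
F_allow = σ_allow × A = 267.6×15170 = 4.061×10^6 N.

F_allow = 4060 kN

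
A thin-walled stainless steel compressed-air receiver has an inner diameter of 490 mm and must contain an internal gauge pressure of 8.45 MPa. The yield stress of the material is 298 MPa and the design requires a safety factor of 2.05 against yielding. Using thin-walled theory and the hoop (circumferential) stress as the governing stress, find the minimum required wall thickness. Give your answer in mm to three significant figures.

σ_allow = 298/2.05 = 145.4 MPa.
Hoop stress σ_h = pD/(2t), so t = pD/(2σ_allow) = 8.45×490/(2×145.4) = 14.24 mm.

t = 14.2 mm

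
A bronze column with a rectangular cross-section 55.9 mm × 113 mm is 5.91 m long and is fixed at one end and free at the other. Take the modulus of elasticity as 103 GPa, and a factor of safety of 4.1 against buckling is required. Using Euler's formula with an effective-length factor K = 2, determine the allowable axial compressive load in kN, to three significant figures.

Buckling occurs about the weak axis: I_min = h·b³/12 = 113×55.9³/12 = 1.645×10^6 mm⁴ (b = 55.9 mm is the smaller dimension).
Effective length L_e = KL = 2×5.91 m = 11820 mm.
Euler critical load P_cr = π²EI/L_e² = π²×103000×1.645×10^6/11820² = 11970 N.
P_allow = P_cr/n = 11970/4.1 = 2919 N.

P_allow = 2.92 kN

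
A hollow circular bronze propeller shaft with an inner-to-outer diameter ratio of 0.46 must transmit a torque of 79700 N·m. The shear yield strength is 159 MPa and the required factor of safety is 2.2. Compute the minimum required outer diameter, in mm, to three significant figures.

d_o = 180 mm

τ_allow = 159/2.2 = 72.27 MPa.
For a hollow shaft τ = 16T/[πd_o³(1−k⁴)] with k = 0.46, so 1−k⁴ = 0.9552.
d_o³ = 16T/[π τ_allow (1−k⁴)] = 16×7.9700×10^7/(π×72.27×0.9552) = 5.880×10^6 mm³.
d_o = 180.5 mm.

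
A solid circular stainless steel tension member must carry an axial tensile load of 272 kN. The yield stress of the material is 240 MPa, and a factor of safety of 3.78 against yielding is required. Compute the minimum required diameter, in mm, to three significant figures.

Allowable stress σ_allow = 240/3.78 = 63.49 MPa.
Required area A = F/σ_allow = 272000/63.49 = 4284 mm².
A = πd²/4 → d = √(4A/π) = 73.85 mm.

d = 73.9 mm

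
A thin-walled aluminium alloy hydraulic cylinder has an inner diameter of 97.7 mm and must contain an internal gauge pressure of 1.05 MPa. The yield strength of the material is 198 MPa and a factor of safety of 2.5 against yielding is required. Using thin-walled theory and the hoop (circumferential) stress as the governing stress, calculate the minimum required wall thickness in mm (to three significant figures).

t = 0.648 mm

σ_allow = 198/2.5 = 79.20 MPa.
Hoop stress σ_h = pD/(2t), so t = pD/(2σ_allow) = 1.05×97.7/(2×79.20) = 0.6476 mm.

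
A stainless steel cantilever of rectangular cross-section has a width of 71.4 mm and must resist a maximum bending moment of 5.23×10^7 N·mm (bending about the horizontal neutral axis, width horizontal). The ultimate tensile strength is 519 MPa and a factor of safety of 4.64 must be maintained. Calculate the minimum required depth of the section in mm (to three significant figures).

h = 198 mm

σ_allow = 519/4.64 = 111.9 MPa.
For a rectangular section σ = 6M/(bh²), so h² = 6M/(b σ_allow) = 6×5.2300×10^7/(71.4×111.9) = 39290 mm².
h = 198.2 mm.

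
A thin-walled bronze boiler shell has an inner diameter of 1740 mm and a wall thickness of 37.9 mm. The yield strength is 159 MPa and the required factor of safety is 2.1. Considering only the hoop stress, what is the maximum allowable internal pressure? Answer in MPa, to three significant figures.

p_allow = 3.30 MPa

σ_allow = 159/2.1 = 75.71 MPa.
σ_h = pD/(2t) → p_allow = 2σ_allow t/D = 2×75.71×37.9/1740 = 3.298 MPa.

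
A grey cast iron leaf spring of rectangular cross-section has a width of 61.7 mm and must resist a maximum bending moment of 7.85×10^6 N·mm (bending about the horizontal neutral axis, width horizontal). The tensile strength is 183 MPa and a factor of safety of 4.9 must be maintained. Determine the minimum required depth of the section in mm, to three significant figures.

σ_allow = 183/4.9 = 37.35 MPa.
For a rectangular section σ = 6M/(bh²), so h² = 6M/(b σ_allow) = 6×7850000/(61.7×37.35) = 20440 mm².
h = 143.0 mm.

h = 143 mm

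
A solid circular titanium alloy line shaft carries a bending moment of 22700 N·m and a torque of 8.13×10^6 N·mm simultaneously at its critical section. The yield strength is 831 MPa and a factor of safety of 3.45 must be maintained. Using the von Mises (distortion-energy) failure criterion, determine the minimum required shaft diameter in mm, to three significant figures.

d = 100 mm

σ_allow = σ_y/n = 831/3.45 = 240.9 MPa.
For a solid shaft σ_b = 32M/(πd³) and τ = 16T/(πd³), so the von Mises stress is σ' = (16/πd³)·√(4M²+3T²).
√(4M²+3T²) = √(4×(2.270×10^7)² + 3×(8.130×10^6)²) = 4.753×10^7 N·mm.
d³ = 16×4.753×10^7/(π×240.9) = 1.005×10^6 mm³.
d = 100.2 mm.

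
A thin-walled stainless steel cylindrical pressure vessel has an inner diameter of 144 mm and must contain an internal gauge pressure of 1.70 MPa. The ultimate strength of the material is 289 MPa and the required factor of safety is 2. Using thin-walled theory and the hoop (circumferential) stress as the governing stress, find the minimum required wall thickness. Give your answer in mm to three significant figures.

t = 0.847 mm

σ_allow = 289/2 = 144.5 MPa.
Hoop stress σ_h = pD/(2t), so t = pD/(2σ_allow) = 1.70×144/(2×144.5) = 0.8471 mm.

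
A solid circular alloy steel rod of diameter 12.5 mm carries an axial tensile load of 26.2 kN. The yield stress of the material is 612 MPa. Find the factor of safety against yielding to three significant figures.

n = 2.87

A = πd²/4 = 122.7 mm².
σ = F/A = 26200/122.7 = 213.5 MPa.
n = 612/213.5 = 2.867.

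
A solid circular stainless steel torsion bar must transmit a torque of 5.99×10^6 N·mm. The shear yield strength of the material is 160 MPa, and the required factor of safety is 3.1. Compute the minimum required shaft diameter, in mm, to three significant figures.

d = 83.9 mm

Allowable shear stress τ_allow = 160/3.1 = 51.61 MPa.
For a solid shaft τ = 16T/(πd³), so d³ = 16T/(π τ_allow) = 16×5990000/(π×51.61) = 591100 mm³.
d = (591100)^(1/3) = 83.92 mm.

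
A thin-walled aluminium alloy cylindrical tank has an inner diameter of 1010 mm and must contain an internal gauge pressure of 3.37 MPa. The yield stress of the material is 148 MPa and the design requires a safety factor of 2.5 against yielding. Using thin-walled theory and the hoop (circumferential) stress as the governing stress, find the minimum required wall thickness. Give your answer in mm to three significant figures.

σ_allow = 148/2.5 = 59.20 MPa.
Hoop stress σ_h = pD/(2t), so t = pD/(2σ_allow) = 3.37×1010/(2×59.20) = 28.75 mm.

t = 28.7 mm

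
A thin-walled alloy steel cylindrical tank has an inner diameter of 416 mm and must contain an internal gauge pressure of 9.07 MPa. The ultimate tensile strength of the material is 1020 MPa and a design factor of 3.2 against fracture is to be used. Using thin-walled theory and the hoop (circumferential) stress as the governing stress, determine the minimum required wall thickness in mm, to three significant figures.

t = 5.92 mm

σ_allow = 1020/3.2 = 318.8 MPa.
Hoop stress σ_h = pD/(2t), so t = pD/(2σ_allow) = 9.07×416/(2×318.8) = 5.919 mm.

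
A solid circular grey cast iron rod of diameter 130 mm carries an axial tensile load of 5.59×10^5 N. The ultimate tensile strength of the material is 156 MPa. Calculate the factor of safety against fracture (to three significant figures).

A = πd²/4 = 13270 mm².
σ = F/A = 559000/13270 = 42.11 MPa.
n = 156/42.11 = 3.704.

n = 3.70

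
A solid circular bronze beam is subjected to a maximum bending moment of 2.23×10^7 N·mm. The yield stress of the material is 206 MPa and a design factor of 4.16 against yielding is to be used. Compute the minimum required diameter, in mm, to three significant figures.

d = 166 mm

σ_allow = 206/4.16 = 49.52 MPa.
For a solid circular section σ = 32M/(πd³), so d³ = 32M/(π σ_allow) = 32×2.2300×10^7/(π×49.52) = 4.587×10^6 mm³.
d = 166.2 mm.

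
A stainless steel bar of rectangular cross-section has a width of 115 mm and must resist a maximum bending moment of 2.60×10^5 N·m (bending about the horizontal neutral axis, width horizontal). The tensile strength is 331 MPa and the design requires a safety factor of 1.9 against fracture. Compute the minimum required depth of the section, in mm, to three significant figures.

σ_allow = 331/1.9 = 174.2 MPa.
For a rectangular section σ = 6M/(bh²), so h² = 6M/(b σ_allow) = 6×2.6000×10^8/(115×174.2) = 77870 mm².
h = 279.0 mm.

h = 279 mm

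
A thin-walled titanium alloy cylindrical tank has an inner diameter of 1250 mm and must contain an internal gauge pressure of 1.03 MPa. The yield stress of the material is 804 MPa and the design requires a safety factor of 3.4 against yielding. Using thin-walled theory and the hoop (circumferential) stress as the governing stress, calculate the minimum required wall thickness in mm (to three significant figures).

t = 2.72 mm

σ_allow = 804/3.4 = 236.5 MPa.
Hoop stress σ_h = pD/(2t), so t = pD/(2σ_allow) = 1.03×1250/(2×236.5) = 2.722 mm.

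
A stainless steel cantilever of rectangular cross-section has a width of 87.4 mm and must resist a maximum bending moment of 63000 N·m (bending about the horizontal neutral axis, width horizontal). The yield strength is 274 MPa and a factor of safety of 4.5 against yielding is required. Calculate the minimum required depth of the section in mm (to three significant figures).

h = 267 mm

σ_allow = 274/4.5 = 60.89 MPa.
For a rectangular section σ = 6M/(bh²), so h² = 6M/(b σ_allow) = 6×6.3000×10^7/(87.4×60.89) = 71030 mm².
h = 266.5 mm.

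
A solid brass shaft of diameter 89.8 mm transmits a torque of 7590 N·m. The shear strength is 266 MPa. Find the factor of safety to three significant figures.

τ = 16T/(πd³) = 16×7590000/(π×89.8³) = 53.38 MPa.
n = τ_limit/τ = 266/53.38 = 4.983.

n = 4.98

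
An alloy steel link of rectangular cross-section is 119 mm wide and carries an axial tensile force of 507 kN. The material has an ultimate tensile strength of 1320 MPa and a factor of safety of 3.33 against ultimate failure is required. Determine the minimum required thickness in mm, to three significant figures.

t = 10.7 mm

σ_allow = 1320/3.33 = 396.4 MPa.
Required area A = F/σ_allow = 507000/396.4 = 1279 mm².
t = A/w = 1279/119 = 10.75 mm.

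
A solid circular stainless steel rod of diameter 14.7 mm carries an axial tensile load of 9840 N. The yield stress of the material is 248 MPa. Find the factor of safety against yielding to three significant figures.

A = πd²/4 = 169.7 mm².
σ = F/A = 9840.0/169.7 = 57.98 MPa.
n = 248/57.98 = 4.277.

n = 4.28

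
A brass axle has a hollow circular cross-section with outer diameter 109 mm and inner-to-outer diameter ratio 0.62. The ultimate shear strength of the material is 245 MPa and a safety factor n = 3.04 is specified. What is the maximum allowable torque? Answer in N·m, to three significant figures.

τ_allow = 245/3.04 = 80.59 MPa.
For a hollow shaft T_allow = τ_allow·πd_o³(1−k⁴)/16 with 1−k⁴ = 0.8522, so πd_o³(1−k⁴)/16 = 216700 mm³.
T_allow = 80.59×216700 = 1.746×10^7 N·mm = 17460 N·m.

T_allow = 17500 N·m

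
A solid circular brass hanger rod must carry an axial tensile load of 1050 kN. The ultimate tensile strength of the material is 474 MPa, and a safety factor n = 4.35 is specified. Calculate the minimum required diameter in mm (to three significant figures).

d = 111 mm

Allowable stress σ_allow = 474/4.35 = 109.0 MPa.
Required area A = F/σ_allow = 1050000/109.0 = 9636 mm².
A = πd²/4 → d = √(4A/π) = 110.8 mm.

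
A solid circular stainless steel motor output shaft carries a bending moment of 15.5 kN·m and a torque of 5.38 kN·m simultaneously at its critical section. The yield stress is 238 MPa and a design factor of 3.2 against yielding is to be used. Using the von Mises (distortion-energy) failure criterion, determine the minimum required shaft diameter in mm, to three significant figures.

σ_allow = σ_y/n = 238/3.2 = 74.38 MPa.
For a solid shaft σ_b = 32M/(πd³) and τ = 16T/(πd³), so the von Mises stress is σ' = (16/πd³)·√(4M²+3T²).
√(4M²+3T²) = √(4×(1.550×10^7)² + 3×(5.380×10^6)²) = 3.237×10^7 N·mm.
d³ = 16×3.237×10^7/(π×74.38) = 2.217×10^6 mm³.
d = 130.4 mm.

d = 130 mm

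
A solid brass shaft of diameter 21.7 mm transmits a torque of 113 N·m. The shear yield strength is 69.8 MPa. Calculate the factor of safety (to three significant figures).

τ = 16T/(πd³) = 16×113000/(π×21.7³) = 56.32 MPa.
n = τ_limit/τ = 69.8/56.32 = 1.239.

n = 1.24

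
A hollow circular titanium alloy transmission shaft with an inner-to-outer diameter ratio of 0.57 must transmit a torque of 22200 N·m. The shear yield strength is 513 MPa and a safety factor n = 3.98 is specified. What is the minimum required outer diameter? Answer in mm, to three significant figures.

d_o = 99.4 mm

τ_allow = 513/3.98 = 128.9 MPa.
For a hollow shaft τ = 16T/[πd_o³(1−k⁴)] with k = 0.57, so 1−k⁴ = 0.8944.
d_o³ = 16T/[π τ_allow (1−k⁴)] = 16×2.2200×10^7/(π×128.9×0.8944) = 980700 mm³.
d_o = 99.35 mm.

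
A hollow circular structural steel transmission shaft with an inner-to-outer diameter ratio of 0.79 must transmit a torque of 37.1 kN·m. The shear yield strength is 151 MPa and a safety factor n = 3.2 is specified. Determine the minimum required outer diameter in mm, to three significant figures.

τ_allow = 151/3.2 = 47.19 MPa.
For a hollow shaft τ = 16T/[πd_o³(1−k⁴)] with k = 0.79, so 1−k⁴ = 0.6105.
d_o³ = 16T/[π τ_allow (1−k⁴)] = 16×3.7100×10^7/(π×47.19×0.6105) = 6.559×10^6 mm³.
d_o = 187.2 mm.

d_o = 187 mm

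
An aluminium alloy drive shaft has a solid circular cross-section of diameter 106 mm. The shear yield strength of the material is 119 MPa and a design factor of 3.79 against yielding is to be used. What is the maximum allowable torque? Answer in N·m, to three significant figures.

τ_allow = 119/3.79 = 31.40 MPa.
For a solid shaft T_allow = τ_allow·πd³/16; πd³/16 = π×106³/16 = 233900 mm³.
T_allow = 31.40×233900 = 7.343×10^6 N·mm = 7343 N·m.

T_allow = 7340 N·m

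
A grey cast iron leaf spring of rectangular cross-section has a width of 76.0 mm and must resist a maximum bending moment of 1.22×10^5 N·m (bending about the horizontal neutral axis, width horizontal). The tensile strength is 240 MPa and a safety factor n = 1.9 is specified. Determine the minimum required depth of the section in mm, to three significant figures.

σ_allow = 240/1.9 = 126.3 MPa.
For a rectangular section σ = 6M/(bh²), so h² = 6M/(b σ_allow) = 6×1.2200×10^8/(76.0×126.3) = 76250 mm².
h = 276.1 mm.

h = 276 mm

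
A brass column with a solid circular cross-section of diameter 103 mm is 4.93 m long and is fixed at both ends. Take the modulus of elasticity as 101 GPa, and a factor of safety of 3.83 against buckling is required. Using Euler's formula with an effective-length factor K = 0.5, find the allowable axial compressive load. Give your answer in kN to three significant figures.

P_allow = 237 kN

I = πd⁴/64 = π×103⁴/64 = 5.525×10^6 mm⁴.
Effective length L_e = KL = 0.5×4.93 m = 2465 mm.
Euler critical load P_cr = π²EI/L_e² = π²×101000×5.525×10^6/2465² = 906400 N.
P_allow = P_cr/n = 906400/3.83 = 236700 N.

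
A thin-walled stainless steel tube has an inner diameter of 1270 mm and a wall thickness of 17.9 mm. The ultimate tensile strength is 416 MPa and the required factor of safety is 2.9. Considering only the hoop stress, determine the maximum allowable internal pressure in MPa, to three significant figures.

p_allow = 4.04 MPa

σ_allow = 416/2.9 = 143.4 MPa.
σ_h = pD/(2t) → p_allow = 2σ_allow t/D = 2×143.4×17.9/1270 = 4.044 MPa.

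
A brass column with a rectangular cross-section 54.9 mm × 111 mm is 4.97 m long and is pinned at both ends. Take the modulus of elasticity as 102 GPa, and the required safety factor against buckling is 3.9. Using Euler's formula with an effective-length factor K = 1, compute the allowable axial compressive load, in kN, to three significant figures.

Buckling occurs about the weak axis: I_min = h·b³/12 = 111×54.9³/12 = 1.531×10^6 mm⁴ (b = 54.9 mm is the smaller dimension).
Effective length L_e = KL = 1×4.97 m = 4970 mm.
Euler critical load P_cr = π²EI/L_e² = π²×102000×1.531×10^6/4970² = 62380 N.
P_allow = P_cr/n = 62380/3.9 = 15990 N.

P_allow = 16.0 kN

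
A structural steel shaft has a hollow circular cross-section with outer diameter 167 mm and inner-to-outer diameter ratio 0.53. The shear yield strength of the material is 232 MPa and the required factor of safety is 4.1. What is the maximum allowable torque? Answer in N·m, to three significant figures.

T_allow = 47700 N·m

τ_allow = 232/4.1 = 56.59 MPa.
For a hollow shaft T_allow = τ_allow·πd_o³(1−k⁴)/16 with 1−k⁴ = 0.9211, so πd_o³(1−k⁴)/16 = 842300 mm³.
T_allow = 56.59×842300 = 4.766×10^7 N·mm = 47660 N·m.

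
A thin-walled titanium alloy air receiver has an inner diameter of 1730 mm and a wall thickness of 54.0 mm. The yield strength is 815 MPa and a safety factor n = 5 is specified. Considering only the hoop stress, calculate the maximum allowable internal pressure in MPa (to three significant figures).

p_allow = 10.2 MPa

σ_allow = 815/5 = 163.0 MPa.
σ_h = pD/(2t) → p_allow = 2σ_allow t/D = 2×163.0×54.0/1730 = 10.18 MPa.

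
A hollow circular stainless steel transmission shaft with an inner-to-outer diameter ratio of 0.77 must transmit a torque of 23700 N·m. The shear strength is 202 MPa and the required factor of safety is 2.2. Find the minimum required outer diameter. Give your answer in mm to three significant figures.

τ_allow = 202/2.2 = 91.82 MPa.
For a hollow shaft τ = 16T/[πd_o³(1−k⁴)] with k = 0.77, so 1−k⁴ = 0.6485.
d_o³ = 16T/[π τ_allow (1−k⁴)] = 16×2.3700×10^7/(π×91.82×0.6485) = 2.027×10^6 mm³.
d_o = 126.6 mm.

d_o = 127 mm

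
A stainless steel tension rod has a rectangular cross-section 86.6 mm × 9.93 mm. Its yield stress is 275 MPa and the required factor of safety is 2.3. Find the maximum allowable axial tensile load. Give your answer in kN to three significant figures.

F_allow = 103 kN

σ_allow = 275/2.3 = 119.6 MPa.
A = 86.6×9.93 = 859.9 mm².
F_allow = σ_allow × A = 119.6×859.9 = 102800 N.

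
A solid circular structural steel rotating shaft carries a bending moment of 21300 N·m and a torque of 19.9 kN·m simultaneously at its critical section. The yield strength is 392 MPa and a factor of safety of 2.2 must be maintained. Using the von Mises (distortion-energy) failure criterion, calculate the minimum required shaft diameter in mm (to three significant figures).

d = 116 mm

σ_allow = σ_y/n = 392/2.2 = 178.2 MPa.
For a solid shaft σ_b = 32M/(πd³) and τ = 16T/(πd³), so the von Mises stress is σ' = (16/πd³)·√(4M²+3T²).
√(4M²+3T²) = √(4×(2.130×10^7)² + 3×(1.990×10^7)²) = 5.480×10^7 N·mm.
d³ = 16×5.480×10^7/(π×178.2) = 1.566×10^6 mm³.
d = 116.1 mm.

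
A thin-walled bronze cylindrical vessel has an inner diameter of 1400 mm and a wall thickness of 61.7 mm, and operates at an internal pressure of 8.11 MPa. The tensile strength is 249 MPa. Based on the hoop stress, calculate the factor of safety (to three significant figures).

n = 2.71

σ_h = pD/(2t) = 8.11×1400/(2×61.7) = 92.01 MPa.
n = 249/92.01 = 2.706.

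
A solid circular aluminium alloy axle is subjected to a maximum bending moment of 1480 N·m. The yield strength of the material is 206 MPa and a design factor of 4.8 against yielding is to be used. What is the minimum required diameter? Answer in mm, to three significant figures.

σ_allow = 206/4.8 = 42.92 MPa.
For a solid circular section σ = 32M/(πd³), so d³ = 32M/(π σ_allow) = 32×1480000/(π×42.92) = 351300 mm³.
d = 70.56 mm.

d = 70.6 mm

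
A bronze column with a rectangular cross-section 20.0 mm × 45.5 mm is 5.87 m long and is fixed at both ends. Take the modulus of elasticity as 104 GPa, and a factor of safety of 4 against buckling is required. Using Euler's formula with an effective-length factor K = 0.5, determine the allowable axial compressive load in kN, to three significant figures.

Buckling occurs about the weak axis: I_min = h·b³/12 = 45.5×20.0³/12 = 30330 mm⁴ (b = 20.0 mm is the smaller dimension).
Effective length L_e = KL = 0.5×5.87 m = 2935 mm.
Euler critical load P_cr = π²EI/L_e² = π²×104000×30330/2935² = 3614 N.
P_allow = P_cr/n = 3614/4 = 903.6 N.

P_allow = 0.904 kN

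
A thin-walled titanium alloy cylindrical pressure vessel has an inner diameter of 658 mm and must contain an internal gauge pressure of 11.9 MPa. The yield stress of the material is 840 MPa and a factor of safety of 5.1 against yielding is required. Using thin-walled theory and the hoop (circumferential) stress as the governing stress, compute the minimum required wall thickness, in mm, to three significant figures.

σ_allow = 840/5.1 = 164.7 MPa.
Hoop stress σ_h = pD/(2t), so t = pD/(2σ_allow) = 11.9×658/(2×164.7) = 23.77 mm.

t = 23.8 mm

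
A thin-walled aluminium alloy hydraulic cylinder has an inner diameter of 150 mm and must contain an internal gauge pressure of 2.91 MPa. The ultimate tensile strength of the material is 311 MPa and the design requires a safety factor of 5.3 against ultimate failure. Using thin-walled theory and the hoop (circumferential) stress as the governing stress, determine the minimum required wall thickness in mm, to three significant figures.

σ_allow = 311/5.3 = 58.68 MPa.
Hoop stress σ_h = pD/(2t), so t = pD/(2σ_allow) = 2.91×150/(2×58.68) = 3.719 mm.

t = 3.72 mm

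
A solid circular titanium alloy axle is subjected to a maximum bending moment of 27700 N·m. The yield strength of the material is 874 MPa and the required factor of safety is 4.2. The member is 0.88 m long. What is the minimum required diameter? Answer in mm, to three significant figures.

d = 111 mm

σ_allow = 874/4.2 = 208.1 MPa.
For a solid circular section σ = 32M/(πd³), so d³ = 32M/(π σ_allow) = 32×2.7700×10^7/(π×208.1) = 1.356×10^6 mm³.
d = 110.7 mm.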